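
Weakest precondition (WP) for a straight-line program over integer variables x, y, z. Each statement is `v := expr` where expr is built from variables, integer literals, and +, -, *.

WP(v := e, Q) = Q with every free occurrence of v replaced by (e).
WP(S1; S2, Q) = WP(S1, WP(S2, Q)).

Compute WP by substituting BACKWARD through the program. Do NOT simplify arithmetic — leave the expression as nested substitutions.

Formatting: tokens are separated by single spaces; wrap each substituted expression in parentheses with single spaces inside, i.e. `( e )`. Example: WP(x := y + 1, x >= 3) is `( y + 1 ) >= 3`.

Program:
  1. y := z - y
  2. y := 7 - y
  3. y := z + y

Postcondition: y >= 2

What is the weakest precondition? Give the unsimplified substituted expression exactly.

Answer: ( z + ( 7 - ( z - y ) ) ) >= 2

Derivation:
post: y >= 2
stmt 3: y := z + y  -- replace 1 occurrence(s) of y with (z + y)
  => ( z + y ) >= 2
stmt 2: y := 7 - y  -- replace 1 occurrence(s) of y with (7 - y)
  => ( z + ( 7 - y ) ) >= 2
stmt 1: y := z - y  -- replace 1 occurrence(s) of y with (z - y)
  => ( z + ( 7 - ( z - y ) ) ) >= 2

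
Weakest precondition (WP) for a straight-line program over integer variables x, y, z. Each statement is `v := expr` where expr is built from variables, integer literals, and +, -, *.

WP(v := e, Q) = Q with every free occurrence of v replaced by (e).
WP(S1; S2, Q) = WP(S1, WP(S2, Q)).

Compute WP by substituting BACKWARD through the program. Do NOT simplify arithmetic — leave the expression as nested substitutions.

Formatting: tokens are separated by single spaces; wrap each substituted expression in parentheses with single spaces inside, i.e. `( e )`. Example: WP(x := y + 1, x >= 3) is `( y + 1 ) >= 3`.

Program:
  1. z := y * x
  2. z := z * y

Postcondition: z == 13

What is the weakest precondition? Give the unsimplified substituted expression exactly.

post: z == 13
stmt 2: z := z * y  -- replace 1 occurrence(s) of z with (z * y)
  => ( z * y ) == 13
stmt 1: z := y * x  -- replace 1 occurrence(s) of z with (y * x)
  => ( ( y * x ) * y ) == 13

Answer: ( ( y * x ) * y ) == 13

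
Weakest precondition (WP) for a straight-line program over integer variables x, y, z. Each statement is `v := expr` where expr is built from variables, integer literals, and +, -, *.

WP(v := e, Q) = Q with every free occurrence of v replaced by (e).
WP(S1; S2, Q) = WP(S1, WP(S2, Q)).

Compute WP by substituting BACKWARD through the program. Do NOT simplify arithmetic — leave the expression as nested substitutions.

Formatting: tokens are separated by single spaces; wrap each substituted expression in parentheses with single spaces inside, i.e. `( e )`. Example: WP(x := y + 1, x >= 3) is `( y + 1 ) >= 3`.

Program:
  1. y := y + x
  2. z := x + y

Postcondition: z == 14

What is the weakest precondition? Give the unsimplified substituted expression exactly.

Answer: ( x + ( y + x ) ) == 14

Derivation:
post: z == 14
stmt 2: z := x + y  -- replace 1 occurrence(s) of z with (x + y)
  => ( x + y ) == 14
stmt 1: y := y + x  -- replace 1 occurrence(s) of y with (y + x)
  => ( x + ( y + x ) ) == 14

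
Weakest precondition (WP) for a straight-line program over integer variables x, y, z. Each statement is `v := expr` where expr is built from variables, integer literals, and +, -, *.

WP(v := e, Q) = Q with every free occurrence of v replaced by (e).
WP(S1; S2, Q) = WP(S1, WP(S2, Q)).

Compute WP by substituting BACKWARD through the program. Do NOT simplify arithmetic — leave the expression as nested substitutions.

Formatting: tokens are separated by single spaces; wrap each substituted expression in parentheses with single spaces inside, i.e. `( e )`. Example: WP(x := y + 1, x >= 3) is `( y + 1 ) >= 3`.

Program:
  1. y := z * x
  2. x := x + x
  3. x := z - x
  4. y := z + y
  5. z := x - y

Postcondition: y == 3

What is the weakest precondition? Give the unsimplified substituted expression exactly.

post: y == 3
stmt 5: z := x - y  -- replace 0 occurrence(s) of z with (x - y)
  => y == 3
stmt 4: y := z + y  -- replace 1 occurrence(s) of y with (z + y)
  => ( z + y ) == 3
stmt 3: x := z - x  -- replace 0 occurrence(s) of x with (z - x)
  => ( z + y ) == 3
stmt 2: x := x + x  -- replace 0 occurrence(s) of x with (x + x)
  => ( z + y ) == 3
stmt 1: y := z * x  -- replace 1 occurrence(s) of y with (z * x)
  => ( z + ( z * x ) ) == 3

Answer: ( z + ( z * x ) ) == 3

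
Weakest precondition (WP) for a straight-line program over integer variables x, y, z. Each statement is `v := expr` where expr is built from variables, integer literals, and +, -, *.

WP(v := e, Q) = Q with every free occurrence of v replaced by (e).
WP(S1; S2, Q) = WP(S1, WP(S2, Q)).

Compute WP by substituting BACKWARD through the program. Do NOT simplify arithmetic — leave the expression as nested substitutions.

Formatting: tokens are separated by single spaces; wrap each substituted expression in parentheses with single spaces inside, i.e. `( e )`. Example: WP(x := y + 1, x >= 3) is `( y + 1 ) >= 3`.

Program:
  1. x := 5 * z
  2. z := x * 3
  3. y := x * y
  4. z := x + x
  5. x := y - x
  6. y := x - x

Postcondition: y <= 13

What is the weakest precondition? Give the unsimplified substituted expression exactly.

post: y <= 13
stmt 6: y := x - x  -- replace 1 occurrence(s) of y with (x - x)
  => ( x - x ) <= 13
stmt 5: x := y - x  -- replace 2 occurrence(s) of x with (y - x)
  => ( ( y - x ) - ( y - x ) ) <= 13
stmt 4: z := x + x  -- replace 0 occurrence(s) of z with (x + x)
  => ( ( y - x ) - ( y - x ) ) <= 13
stmt 3: y := x * y  -- replace 2 occurrence(s) of y with (x * y)
  => ( ( ( x * y ) - x ) - ( ( x * y ) - x ) ) <= 13
stmt 2: z := x * 3  -- replace 0 occurrence(s) of z with (x * 3)
  => ( ( ( x * y ) - x ) - ( ( x * y ) - x ) ) <= 13
stmt 1: x := 5 * z  -- replace 4 occurrence(s) of x with (5 * z)
  => ( ( ( ( 5 * z ) * y ) - ( 5 * z ) ) - ( ( ( 5 * z ) * y ) - ( 5 * z ) ) ) <= 13

Answer: ( ( ( ( 5 * z ) * y ) - ( 5 * z ) ) - ( ( ( 5 * z ) * y ) - ( 5 * z ) ) ) <= 13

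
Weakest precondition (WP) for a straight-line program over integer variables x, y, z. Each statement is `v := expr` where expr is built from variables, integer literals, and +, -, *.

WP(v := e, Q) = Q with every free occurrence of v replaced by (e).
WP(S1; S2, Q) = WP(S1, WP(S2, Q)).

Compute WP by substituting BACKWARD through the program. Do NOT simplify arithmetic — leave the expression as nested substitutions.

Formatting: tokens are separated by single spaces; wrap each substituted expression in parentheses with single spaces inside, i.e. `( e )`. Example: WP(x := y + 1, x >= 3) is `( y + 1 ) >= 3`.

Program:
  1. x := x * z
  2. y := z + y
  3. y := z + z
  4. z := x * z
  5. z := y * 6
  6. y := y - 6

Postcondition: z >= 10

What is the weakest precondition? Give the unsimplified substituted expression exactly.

post: z >= 10
stmt 6: y := y - 6  -- replace 0 occurrence(s) of y with (y - 6)
  => z >= 10
stmt 5: z := y * 6  -- replace 1 occurrence(s) of z with (y * 6)
  => ( y * 6 ) >= 10
stmt 4: z := x * z  -- replace 0 occurrence(s) of z with (x * z)
  => ( y * 6 ) >= 10
stmt 3: y := z + z  -- replace 1 occurrence(s) of y with (z + z)
  => ( ( z + z ) * 6 ) >= 10
stmt 2: y := z + y  -- replace 0 occurrence(s) of y with (z + y)
  => ( ( z + z ) * 6 ) >= 10
stmt 1: x := x * z  -- replace 0 occurrence(s) of x with (x * z)
  => ( ( z + z ) * 6 ) >= 10

Answer: ( ( z + z ) * 6 ) >= 10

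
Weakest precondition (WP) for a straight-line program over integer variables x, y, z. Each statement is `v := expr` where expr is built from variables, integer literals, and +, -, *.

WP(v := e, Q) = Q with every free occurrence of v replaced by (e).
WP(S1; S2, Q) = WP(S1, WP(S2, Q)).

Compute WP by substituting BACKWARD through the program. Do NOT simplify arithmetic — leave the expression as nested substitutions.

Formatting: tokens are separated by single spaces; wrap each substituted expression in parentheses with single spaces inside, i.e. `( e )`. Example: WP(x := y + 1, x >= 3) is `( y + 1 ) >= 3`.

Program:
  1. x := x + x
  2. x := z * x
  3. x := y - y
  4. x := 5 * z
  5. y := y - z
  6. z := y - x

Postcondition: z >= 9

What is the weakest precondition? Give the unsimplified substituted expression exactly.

Answer: ( ( y - z ) - ( 5 * z ) ) >= 9

Derivation:
post: z >= 9
stmt 6: z := y - x  -- replace 1 occurrence(s) of z with (y - x)
  => ( y - x ) >= 9
stmt 5: y := y - z  -- replace 1 occurrence(s) of y with (y - z)
  => ( ( y - z ) - x ) >= 9
stmt 4: x := 5 * z  -- replace 1 occurrence(s) of x with (5 * z)
  => ( ( y - z ) - ( 5 * z ) ) >= 9
stmt 3: x := y - y  -- replace 0 occurrence(s) of x with (y - y)
  => ( ( y - z ) - ( 5 * z ) ) >= 9
stmt 2: x := z * x  -- replace 0 occurrence(s) of x with (z * x)
  => ( ( y - z ) - ( 5 * z ) ) >= 9
stmt 1: x := x + x  -- replace 0 occurrence(s) of x with (x + x)
  => ( ( y - z ) - ( 5 * z ) ) >= 9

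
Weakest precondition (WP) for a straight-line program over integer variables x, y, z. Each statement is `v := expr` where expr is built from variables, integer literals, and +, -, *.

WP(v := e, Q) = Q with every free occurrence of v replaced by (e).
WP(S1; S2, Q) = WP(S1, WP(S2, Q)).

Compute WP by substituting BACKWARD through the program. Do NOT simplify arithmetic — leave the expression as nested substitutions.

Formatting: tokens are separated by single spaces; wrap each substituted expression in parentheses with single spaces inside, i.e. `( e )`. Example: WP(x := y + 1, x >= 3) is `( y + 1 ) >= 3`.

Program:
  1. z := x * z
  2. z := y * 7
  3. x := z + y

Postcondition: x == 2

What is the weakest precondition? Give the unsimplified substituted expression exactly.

post: x == 2
stmt 3: x := z + y  -- replace 1 occurrence(s) of x with (z + y)
  => ( z + y ) == 2
stmt 2: z := y * 7  -- replace 1 occurrence(s) of z with (y * 7)
  => ( ( y * 7 ) + y ) == 2
stmt 1: z := x * z  -- replace 0 occurrence(s) of z with (x * z)
  => ( ( y * 7 ) + y ) == 2

Answer: ( ( y * 7 ) + y ) == 2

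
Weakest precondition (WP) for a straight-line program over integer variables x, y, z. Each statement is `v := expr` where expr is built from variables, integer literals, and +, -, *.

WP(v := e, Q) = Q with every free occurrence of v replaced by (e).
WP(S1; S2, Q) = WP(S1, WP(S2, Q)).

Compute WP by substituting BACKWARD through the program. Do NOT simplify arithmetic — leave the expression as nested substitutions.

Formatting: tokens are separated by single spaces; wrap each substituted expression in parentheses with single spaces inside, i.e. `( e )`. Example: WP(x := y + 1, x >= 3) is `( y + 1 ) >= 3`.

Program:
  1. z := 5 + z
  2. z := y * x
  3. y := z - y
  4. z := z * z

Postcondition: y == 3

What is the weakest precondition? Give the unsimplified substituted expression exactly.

Answer: ( ( y * x ) - y ) == 3

Derivation:
post: y == 3
stmt 4: z := z * z  -- replace 0 occurrence(s) of z with (z * z)
  => y == 3
stmt 3: y := z - y  -- replace 1 occurrence(s) of y with (z - y)
  => ( z - y ) == 3
stmt 2: z := y * x  -- replace 1 occurrence(s) of z with (y * x)
  => ( ( y * x ) - y ) == 3
stmt 1: z := 5 + z  -- replace 0 occurrence(s) of z with (5 + z)
  => ( ( y * x ) - y ) == 3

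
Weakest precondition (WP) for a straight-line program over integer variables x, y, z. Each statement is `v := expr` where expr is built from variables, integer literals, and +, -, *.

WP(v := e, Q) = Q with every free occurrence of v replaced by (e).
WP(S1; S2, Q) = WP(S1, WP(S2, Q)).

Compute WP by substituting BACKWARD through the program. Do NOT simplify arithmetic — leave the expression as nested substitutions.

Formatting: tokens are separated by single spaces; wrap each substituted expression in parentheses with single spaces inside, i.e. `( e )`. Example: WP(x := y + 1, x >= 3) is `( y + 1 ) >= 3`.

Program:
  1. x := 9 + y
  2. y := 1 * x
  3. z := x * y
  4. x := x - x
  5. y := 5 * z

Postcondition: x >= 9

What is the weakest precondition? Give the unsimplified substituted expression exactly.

post: x >= 9
stmt 5: y := 5 * z  -- replace 0 occurrence(s) of y with (5 * z)
  => x >= 9
stmt 4: x := x - x  -- replace 1 occurrence(s) of x with (x - x)
  => ( x - x ) >= 9
stmt 3: z := x * y  -- replace 0 occurrence(s) of z with (x * y)
  => ( x - x ) >= 9
stmt 2: y := 1 * x  -- replace 0 occurrence(s) of y with (1 * x)
  => ( x - x ) >= 9
stmt 1: x := 9 + y  -- replace 2 occurrence(s) of x with (9 + y)
  => ( ( 9 + y ) - ( 9 + y ) ) >= 9

Answer: ( ( 9 + y ) - ( 9 + y ) ) >= 9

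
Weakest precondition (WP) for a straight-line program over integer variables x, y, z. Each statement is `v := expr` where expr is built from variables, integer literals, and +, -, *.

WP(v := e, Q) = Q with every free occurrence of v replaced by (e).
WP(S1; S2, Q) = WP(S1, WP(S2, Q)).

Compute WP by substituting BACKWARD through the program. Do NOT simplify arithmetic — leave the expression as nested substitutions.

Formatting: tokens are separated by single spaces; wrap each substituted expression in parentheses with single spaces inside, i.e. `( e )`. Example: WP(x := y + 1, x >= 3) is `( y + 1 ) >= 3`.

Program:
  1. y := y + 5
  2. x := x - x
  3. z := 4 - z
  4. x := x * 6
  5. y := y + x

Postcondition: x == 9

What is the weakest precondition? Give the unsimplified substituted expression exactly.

post: x == 9
stmt 5: y := y + x  -- replace 0 occurrence(s) of y with (y + x)
  => x == 9
stmt 4: x := x * 6  -- replace 1 occurrence(s) of x with (x * 6)
  => ( x * 6 ) == 9
stmt 3: z := 4 - z  -- replace 0 occurrence(s) of z with (4 - z)
  => ( x * 6 ) == 9
stmt 2: x := x - x  -- replace 1 occurrence(s) of x with (x - x)
  => ( ( x - x ) * 6 ) == 9
stmt 1: y := y + 5  -- replace 0 occurrence(s) of y with (y + 5)
  => ( ( x - x ) * 6 ) == 9

Answer: ( ( x - x ) * 6 ) == 9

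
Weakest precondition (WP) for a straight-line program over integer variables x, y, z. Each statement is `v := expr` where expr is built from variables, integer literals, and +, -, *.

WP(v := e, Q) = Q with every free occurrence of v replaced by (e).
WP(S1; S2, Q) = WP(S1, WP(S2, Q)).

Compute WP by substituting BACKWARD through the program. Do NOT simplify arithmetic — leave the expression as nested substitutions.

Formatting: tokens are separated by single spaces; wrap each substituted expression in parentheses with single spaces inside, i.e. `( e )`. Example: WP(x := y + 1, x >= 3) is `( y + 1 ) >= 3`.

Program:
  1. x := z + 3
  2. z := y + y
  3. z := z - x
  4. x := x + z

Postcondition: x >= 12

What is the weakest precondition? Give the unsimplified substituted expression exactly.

post: x >= 12
stmt 4: x := x + z  -- replace 1 occurrence(s) of x with (x + z)
  => ( x + z ) >= 12
stmt 3: z := z - x  -- replace 1 occurrence(s) of z with (z - x)
  => ( x + ( z - x ) ) >= 12
stmt 2: z := y + y  -- replace 1 occurrence(s) of z with (y + y)
  => ( x + ( ( y + y ) - x ) ) >= 12
stmt 1: x := z + 3  -- replace 2 occurrence(s) of x with (z + 3)
  => ( ( z + 3 ) + ( ( y + y ) - ( z + 3 ) ) ) >= 12

Answer: ( ( z + 3 ) + ( ( y + y ) - ( z + 3 ) ) ) >= 12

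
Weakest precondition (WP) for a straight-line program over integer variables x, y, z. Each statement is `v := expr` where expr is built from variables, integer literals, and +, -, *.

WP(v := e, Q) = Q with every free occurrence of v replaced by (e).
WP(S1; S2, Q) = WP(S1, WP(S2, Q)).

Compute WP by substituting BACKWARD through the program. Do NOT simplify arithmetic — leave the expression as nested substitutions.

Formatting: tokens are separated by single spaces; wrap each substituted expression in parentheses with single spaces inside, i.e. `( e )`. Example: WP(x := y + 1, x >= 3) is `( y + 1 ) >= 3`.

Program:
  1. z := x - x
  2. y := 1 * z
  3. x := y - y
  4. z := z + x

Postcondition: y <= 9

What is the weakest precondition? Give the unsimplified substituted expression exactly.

post: y <= 9
stmt 4: z := z + x  -- replace 0 occurrence(s) of z with (z + x)
  => y <= 9
stmt 3: x := y - y  -- replace 0 occurrence(s) of x with (y - y)
  => y <= 9
stmt 2: y := 1 * z  -- replace 1 occurrence(s) of y with (1 * z)
  => ( 1 * z ) <= 9
stmt 1: z := x - x  -- replace 1 occurrence(s) of z with (x - x)
  => ( 1 * ( x - x ) ) <= 9

Answer: ( 1 * ( x - x ) ) <= 9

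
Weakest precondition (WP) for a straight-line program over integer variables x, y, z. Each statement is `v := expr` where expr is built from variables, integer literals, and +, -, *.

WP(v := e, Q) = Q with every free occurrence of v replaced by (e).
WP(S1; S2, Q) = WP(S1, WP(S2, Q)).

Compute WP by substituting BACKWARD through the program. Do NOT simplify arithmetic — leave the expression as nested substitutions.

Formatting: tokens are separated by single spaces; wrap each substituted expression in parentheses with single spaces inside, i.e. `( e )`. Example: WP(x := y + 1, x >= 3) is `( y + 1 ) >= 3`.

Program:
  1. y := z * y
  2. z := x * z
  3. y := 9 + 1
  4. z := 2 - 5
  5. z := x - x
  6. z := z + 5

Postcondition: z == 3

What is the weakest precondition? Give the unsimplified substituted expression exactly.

post: z == 3
stmt 6: z := z + 5  -- replace 1 occurrence(s) of z with (z + 5)
  => ( z + 5 ) == 3
stmt 5: z := x - x  -- replace 1 occurrence(s) of z with (x - x)
  => ( ( x - x ) + 5 ) == 3
stmt 4: z := 2 - 5  -- replace 0 occurrence(s) of z with (2 - 5)
  => ( ( x - x ) + 5 ) == 3
stmt 3: y := 9 + 1  -- replace 0 occurrence(s) of y with (9 + 1)
  => ( ( x - x ) + 5 ) == 3
stmt 2: z := x * z  -- replace 0 occurrence(s) of z with (x * z)
  => ( ( x - x ) + 5 ) == 3
stmt 1: y := z * y  -- replace 0 occurrence(s) of y with (z * y)
  => ( ( x - x ) + 5 ) == 3

Answer: ( ( x - x ) + 5 ) == 3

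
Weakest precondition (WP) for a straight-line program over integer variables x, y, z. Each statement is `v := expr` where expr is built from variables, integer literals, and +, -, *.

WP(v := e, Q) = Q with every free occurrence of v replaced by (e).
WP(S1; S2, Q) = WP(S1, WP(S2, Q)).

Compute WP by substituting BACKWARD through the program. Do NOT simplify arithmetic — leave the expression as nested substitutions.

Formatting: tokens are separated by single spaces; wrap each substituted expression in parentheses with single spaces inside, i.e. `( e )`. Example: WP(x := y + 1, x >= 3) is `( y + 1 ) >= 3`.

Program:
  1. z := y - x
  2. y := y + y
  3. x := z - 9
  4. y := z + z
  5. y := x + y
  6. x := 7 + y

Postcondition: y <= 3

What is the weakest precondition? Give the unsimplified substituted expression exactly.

Answer: ( ( ( y - x ) - 9 ) + ( ( y - x ) + ( y - x ) ) ) <= 3

Derivation:
post: y <= 3
stmt 6: x := 7 + y  -- replace 0 occurrence(s) of x with (7 + y)
  => y <= 3
stmt 5: y := x + y  -- replace 1 occurrence(s) of y with (x + y)
  => ( x + y ) <= 3
stmt 4: y := z + z  -- replace 1 occurrence(s) of y with (z + z)
  => ( x + ( z + z ) ) <= 3
stmt 3: x := z - 9  -- replace 1 occurrence(s) of x with (z - 9)
  => ( ( z - 9 ) + ( z + z ) ) <= 3
stmt 2: y := y + y  -- replace 0 occurrence(s) of y with (y + y)
  => ( ( z - 9 ) + ( z + z ) ) <= 3
stmt 1: z := y - x  -- replace 3 occurrence(s) of z with (y - x)
  => ( ( ( y - x ) - 9 ) + ( ( y - x ) + ( y - x ) ) ) <= 3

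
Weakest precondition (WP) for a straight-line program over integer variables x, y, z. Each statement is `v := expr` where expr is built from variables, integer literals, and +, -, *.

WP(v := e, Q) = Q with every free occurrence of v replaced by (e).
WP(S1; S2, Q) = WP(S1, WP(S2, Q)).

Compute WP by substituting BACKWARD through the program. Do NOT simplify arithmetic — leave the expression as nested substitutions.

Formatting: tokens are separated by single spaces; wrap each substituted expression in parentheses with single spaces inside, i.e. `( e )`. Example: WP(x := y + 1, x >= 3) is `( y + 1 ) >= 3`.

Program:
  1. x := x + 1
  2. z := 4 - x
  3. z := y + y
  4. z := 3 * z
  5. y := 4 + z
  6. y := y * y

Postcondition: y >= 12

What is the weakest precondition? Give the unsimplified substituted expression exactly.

post: y >= 12
stmt 6: y := y * y  -- replace 1 occurrence(s) of y with (y * y)
  => ( y * y ) >= 12
stmt 5: y := 4 + z  -- replace 2 occurrence(s) of y with (4 + z)
  => ( ( 4 + z ) * ( 4 + z ) ) >= 12
stmt 4: z := 3 * z  -- replace 2 occurrence(s) of z with (3 * z)
  => ( ( 4 + ( 3 * z ) ) * ( 4 + ( 3 * z ) ) ) >= 12
stmt 3: z := y + y  -- replace 2 occurrence(s) of z with (y + y)
  => ( ( 4 + ( 3 * ( y + y ) ) ) * ( 4 + ( 3 * ( y + y ) ) ) ) >= 12
stmt 2: z := 4 - x  -- replace 0 occurrence(s) of z with (4 - x)
  => ( ( 4 + ( 3 * ( y + y ) ) ) * ( 4 + ( 3 * ( y + y ) ) ) ) >= 12
stmt 1: x := x + 1  -- replace 0 occurrence(s) of x with (x + 1)
  => ( ( 4 + ( 3 * ( y + y ) ) ) * ( 4 + ( 3 * ( y + y ) ) ) ) >= 12

Answer: ( ( 4 + ( 3 * ( y + y ) ) ) * ( 4 + ( 3 * ( y + y ) ) ) ) >= 12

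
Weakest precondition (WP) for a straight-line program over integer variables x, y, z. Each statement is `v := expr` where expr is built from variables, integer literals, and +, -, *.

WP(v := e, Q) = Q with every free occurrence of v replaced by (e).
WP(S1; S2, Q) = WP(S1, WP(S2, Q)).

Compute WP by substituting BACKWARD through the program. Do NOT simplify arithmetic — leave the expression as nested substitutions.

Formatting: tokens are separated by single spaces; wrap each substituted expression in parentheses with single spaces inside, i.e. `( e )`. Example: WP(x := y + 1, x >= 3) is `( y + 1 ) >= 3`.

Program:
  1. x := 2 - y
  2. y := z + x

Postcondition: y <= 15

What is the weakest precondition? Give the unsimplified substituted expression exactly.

post: y <= 15
stmt 2: y := z + x  -- replace 1 occurrence(s) of y with (z + x)
  => ( z + x ) <= 15
stmt 1: x := 2 - y  -- replace 1 occurrence(s) of x with (2 - y)
  => ( z + ( 2 - y ) ) <= 15

Answer: ( z + ( 2 - y ) ) <= 15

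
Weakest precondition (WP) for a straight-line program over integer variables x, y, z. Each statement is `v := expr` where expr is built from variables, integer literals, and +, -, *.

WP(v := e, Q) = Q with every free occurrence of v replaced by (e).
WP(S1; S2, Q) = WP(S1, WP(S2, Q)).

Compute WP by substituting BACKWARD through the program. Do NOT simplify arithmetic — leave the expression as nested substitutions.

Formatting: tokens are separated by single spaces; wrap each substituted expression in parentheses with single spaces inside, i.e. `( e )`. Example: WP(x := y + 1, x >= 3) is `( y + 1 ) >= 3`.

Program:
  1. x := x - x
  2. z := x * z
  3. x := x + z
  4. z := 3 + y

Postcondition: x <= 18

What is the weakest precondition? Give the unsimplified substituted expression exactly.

Answer: ( ( x - x ) + ( ( x - x ) * z ) ) <= 18

Derivation:
post: x <= 18
stmt 4: z := 3 + y  -- replace 0 occurrence(s) of z with (3 + y)
  => x <= 18
stmt 3: x := x + z  -- replace 1 occurrence(s) of x with (x + z)
  => ( x + z ) <= 18
stmt 2: z := x * z  -- replace 1 occurrence(s) of z with (x * z)
  => ( x + ( x * z ) ) <= 18
stmt 1: x := x - x  -- replace 2 occurrence(s) of x with (x - x)
  => ( ( x - x ) + ( ( x - x ) * z ) ) <= 18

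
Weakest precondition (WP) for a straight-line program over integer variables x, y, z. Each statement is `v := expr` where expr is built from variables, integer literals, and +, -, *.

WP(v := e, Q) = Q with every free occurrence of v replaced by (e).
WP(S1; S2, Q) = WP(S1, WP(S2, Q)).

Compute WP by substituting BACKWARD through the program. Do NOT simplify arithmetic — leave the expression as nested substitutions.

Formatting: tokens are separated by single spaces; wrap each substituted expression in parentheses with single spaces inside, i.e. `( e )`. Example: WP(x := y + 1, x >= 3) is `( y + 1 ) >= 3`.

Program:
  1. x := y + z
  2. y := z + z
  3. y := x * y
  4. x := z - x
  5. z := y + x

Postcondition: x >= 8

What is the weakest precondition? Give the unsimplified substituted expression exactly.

post: x >= 8
stmt 5: z := y + x  -- replace 0 occurrence(s) of z with (y + x)
  => x >= 8
stmt 4: x := z - x  -- replace 1 occurrence(s) of x with (z - x)
  => ( z - x ) >= 8
stmt 3: y := x * y  -- replace 0 occurrence(s) of y with (x * y)
  => ( z - x ) >= 8
stmt 2: y := z + z  -- replace 0 occurrence(s) of y with (z + z)
  => ( z - x ) >= 8
stmt 1: x := y + z  -- replace 1 occurrence(s) of x with (y + z)
  => ( z - ( y + z ) ) >= 8

Answer: ( z - ( y + z ) ) >= 8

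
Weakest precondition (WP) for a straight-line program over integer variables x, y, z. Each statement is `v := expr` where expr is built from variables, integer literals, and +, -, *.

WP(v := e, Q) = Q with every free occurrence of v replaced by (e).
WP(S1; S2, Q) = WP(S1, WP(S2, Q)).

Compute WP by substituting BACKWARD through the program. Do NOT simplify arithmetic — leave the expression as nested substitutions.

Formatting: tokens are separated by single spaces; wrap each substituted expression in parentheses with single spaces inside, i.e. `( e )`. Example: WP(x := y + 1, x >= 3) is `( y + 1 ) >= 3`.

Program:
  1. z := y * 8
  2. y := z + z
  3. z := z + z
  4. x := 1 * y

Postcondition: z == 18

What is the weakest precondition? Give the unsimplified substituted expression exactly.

post: z == 18
stmt 4: x := 1 * y  -- replace 0 occurrence(s) of x with (1 * y)
  => z == 18
stmt 3: z := z + z  -- replace 1 occurrence(s) of z with (z + z)
  => ( z + z ) == 18
stmt 2: y := z + z  -- replace 0 occurrence(s) of y with (z + z)
  => ( z + z ) == 18
stmt 1: z := y * 8  -- replace 2 occurrence(s) of z with (y * 8)
  => ( ( y * 8 ) + ( y * 8 ) ) == 18

Answer: ( ( y * 8 ) + ( y * 8 ) ) == 18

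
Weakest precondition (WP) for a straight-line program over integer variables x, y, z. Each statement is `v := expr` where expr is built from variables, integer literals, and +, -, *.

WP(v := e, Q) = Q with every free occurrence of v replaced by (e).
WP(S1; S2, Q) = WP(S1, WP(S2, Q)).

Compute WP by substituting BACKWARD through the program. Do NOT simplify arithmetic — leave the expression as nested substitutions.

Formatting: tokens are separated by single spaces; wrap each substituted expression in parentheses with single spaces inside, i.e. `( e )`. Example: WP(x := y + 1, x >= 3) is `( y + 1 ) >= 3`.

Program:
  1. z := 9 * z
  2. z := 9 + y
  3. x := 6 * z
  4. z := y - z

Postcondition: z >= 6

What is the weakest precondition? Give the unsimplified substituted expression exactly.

post: z >= 6
stmt 4: z := y - z  -- replace 1 occurrence(s) of z with (y - z)
  => ( y - z ) >= 6
stmt 3: x := 6 * z  -- replace 0 occurrence(s) of x with (6 * z)
  => ( y - z ) >= 6
stmt 2: z := 9 + y  -- replace 1 occurrence(s) of z with (9 + y)
  => ( y - ( 9 + y ) ) >= 6
stmt 1: z := 9 * z  -- replace 0 occurrence(s) of z with (9 * z)
  => ( y - ( 9 + y ) ) >= 6

Answer: ( y - ( 9 + y ) ) >= 6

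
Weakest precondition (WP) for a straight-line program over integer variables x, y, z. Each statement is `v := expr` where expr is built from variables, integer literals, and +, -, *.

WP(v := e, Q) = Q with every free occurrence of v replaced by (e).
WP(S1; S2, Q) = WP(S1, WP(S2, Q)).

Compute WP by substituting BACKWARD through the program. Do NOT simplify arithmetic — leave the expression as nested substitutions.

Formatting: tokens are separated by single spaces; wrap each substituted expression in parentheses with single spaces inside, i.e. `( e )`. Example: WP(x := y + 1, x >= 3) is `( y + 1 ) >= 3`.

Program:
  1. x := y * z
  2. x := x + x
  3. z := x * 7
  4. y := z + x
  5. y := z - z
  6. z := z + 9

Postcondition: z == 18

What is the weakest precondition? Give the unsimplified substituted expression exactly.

post: z == 18
stmt 6: z := z + 9  -- replace 1 occurrence(s) of z with (z + 9)
  => ( z + 9 ) == 18
stmt 5: y := z - z  -- replace 0 occurrence(s) of y with (z - z)
  => ( z + 9 ) == 18
stmt 4: y := z + x  -- replace 0 occurrence(s) of y with (z + x)
  => ( z + 9 ) == 18
stmt 3: z := x * 7  -- replace 1 occurrence(s) of z with (x * 7)
  => ( ( x * 7 ) + 9 ) == 18
stmt 2: x := x + x  -- replace 1 occurrence(s) of x with (x + x)
  => ( ( ( x + x ) * 7 ) + 9 ) == 18
stmt 1: x := y * z  -- replace 2 occurrence(s) of x with (y * z)
  => ( ( ( ( y * z ) + ( y * z ) ) * 7 ) + 9 ) == 18

Answer: ( ( ( ( y * z ) + ( y * z ) ) * 7 ) + 9 ) == 18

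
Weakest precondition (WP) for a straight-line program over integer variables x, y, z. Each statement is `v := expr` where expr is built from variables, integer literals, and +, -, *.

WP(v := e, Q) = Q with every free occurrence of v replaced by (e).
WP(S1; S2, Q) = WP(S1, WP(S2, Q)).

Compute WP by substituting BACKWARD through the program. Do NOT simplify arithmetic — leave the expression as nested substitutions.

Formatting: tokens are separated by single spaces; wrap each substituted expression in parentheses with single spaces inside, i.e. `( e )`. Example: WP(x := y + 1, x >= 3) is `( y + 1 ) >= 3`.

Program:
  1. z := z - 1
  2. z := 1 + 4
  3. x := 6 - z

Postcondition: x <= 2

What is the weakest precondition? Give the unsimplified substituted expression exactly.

Answer: ( 6 - ( 1 + 4 ) ) <= 2

Derivation:
post: x <= 2
stmt 3: x := 6 - z  -- replace 1 occurrence(s) of x with (6 - z)
  => ( 6 - z ) <= 2
stmt 2: z := 1 + 4  -- replace 1 occurrence(s) of z with (1 + 4)
  => ( 6 - ( 1 + 4 ) ) <= 2
stmt 1: z := z - 1  -- replace 0 occurrence(s) of z with (z - 1)
  => ( 6 - ( 1 + 4 ) ) <= 2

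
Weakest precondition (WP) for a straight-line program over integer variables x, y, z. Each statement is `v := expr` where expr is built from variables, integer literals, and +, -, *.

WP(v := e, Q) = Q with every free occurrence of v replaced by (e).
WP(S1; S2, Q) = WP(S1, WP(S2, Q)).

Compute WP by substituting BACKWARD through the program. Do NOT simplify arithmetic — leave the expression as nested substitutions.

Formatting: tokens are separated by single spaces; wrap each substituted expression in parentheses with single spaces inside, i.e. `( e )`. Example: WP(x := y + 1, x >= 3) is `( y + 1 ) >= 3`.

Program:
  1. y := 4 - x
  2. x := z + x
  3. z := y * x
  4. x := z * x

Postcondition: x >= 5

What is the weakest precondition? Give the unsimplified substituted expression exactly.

post: x >= 5
stmt 4: x := z * x  -- replace 1 occurrence(s) of x with (z * x)
  => ( z * x ) >= 5
stmt 3: z := y * x  -- replace 1 occurrence(s) of z with (y * x)
  => ( ( y * x ) * x ) >= 5
stmt 2: x := z + x  -- replace 2 occurrence(s) of x with (z + x)
  => ( ( y * ( z + x ) ) * ( z + x ) ) >= 5
stmt 1: y := 4 - x  -- replace 1 occurrence(s) of y with (4 - x)
  => ( ( ( 4 - x ) * ( z + x ) ) * ( z + x ) ) >= 5

Answer: ( ( ( 4 - x ) * ( z + x ) ) * ( z + x ) ) >= 5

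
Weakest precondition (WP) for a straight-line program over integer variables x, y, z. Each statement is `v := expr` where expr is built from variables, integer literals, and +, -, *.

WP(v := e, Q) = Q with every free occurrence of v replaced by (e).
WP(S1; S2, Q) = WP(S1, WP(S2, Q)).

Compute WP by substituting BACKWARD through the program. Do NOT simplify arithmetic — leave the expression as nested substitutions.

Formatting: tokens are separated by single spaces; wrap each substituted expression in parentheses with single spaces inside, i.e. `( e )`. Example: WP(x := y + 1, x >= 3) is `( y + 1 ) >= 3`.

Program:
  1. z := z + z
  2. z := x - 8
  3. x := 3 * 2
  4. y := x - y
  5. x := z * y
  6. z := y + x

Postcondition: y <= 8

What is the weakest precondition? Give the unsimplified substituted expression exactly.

post: y <= 8
stmt 6: z := y + x  -- replace 0 occurrence(s) of z with (y + x)
  => y <= 8
stmt 5: x := z * y  -- replace 0 occurrence(s) of x with (z * y)
  => y <= 8
stmt 4: y := x - y  -- replace 1 occurrence(s) of y with (x - y)
  => ( x - y ) <= 8
stmt 3: x := 3 * 2  -- replace 1 occurrence(s) of x with (3 * 2)
  => ( ( 3 * 2 ) - y ) <= 8
stmt 2: z := x - 8  -- replace 0 occurrence(s) of z with (x - 8)
  => ( ( 3 * 2 ) - y ) <= 8
stmt 1: z := z + z  -- replace 0 occurrence(s) of z with (z + z)
  => ( ( 3 * 2 ) - y ) <= 8

Answer: ( ( 3 * 2 ) - y ) <= 8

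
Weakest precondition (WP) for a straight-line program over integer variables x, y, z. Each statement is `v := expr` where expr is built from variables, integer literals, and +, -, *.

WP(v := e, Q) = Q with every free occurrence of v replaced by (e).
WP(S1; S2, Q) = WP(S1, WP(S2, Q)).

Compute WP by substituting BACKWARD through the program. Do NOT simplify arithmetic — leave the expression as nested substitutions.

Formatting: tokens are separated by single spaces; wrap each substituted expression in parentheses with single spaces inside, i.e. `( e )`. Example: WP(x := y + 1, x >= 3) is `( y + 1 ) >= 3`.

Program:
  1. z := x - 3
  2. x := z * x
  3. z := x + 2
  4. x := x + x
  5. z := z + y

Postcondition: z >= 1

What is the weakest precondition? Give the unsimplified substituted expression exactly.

post: z >= 1
stmt 5: z := z + y  -- replace 1 occurrence(s) of z with (z + y)
  => ( z + y ) >= 1
stmt 4: x := x + x  -- replace 0 occurrence(s) of x with (x + x)
  => ( z + y ) >= 1
stmt 3: z := x + 2  -- replace 1 occurrence(s) of z with (x + 2)
  => ( ( x + 2 ) + y ) >= 1
stmt 2: x := z * x  -- replace 1 occurrence(s) of x with (z * x)
  => ( ( ( z * x ) + 2 ) + y ) >= 1
stmt 1: z := x - 3  -- replace 1 occurrence(s) of z with (x - 3)
  => ( ( ( ( x - 3 ) * x ) + 2 ) + y ) >= 1

Answer: ( ( ( ( x - 3 ) * x ) + 2 ) + y ) >= 1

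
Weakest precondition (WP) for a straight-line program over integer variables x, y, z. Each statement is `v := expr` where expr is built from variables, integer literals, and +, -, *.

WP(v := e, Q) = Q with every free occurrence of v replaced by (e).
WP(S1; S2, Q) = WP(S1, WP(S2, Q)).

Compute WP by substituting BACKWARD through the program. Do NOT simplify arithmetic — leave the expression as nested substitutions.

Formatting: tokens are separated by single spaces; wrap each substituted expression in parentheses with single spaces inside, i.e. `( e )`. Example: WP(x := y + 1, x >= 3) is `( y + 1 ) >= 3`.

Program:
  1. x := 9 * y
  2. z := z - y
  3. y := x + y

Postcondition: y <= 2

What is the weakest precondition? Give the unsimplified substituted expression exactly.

post: y <= 2
stmt 3: y := x + y  -- replace 1 occurrence(s) of y with (x + y)
  => ( x + y ) <= 2
stmt 2: z := z - y  -- replace 0 occurrence(s) of z with (z - y)
  => ( x + y ) <= 2
stmt 1: x := 9 * y  -- replace 1 occurrence(s) of x with (9 * y)
  => ( ( 9 * y ) + y ) <= 2

Answer: ( ( 9 * y ) + y ) <= 2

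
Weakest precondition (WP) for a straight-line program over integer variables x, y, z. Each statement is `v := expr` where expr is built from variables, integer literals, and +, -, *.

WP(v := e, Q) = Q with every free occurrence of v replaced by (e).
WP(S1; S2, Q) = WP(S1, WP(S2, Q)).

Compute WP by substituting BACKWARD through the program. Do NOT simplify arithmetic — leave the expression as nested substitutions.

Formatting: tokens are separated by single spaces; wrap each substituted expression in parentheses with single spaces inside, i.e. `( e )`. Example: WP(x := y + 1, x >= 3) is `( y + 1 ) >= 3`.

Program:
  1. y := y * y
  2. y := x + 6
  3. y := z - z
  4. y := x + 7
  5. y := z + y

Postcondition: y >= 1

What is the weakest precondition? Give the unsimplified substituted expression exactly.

Answer: ( z + ( x + 7 ) ) >= 1

Derivation:
post: y >= 1
stmt 5: y := z + y  -- replace 1 occurrence(s) of y with (z + y)
  => ( z + y ) >= 1
stmt 4: y := x + 7  -- replace 1 occurrence(s) of y with (x + 7)
  => ( z + ( x + 7 ) ) >= 1
stmt 3: y := z - z  -- replace 0 occurrence(s) of y with (z - z)
  => ( z + ( x + 7 ) ) >= 1
stmt 2: y := x + 6  -- replace 0 occurrence(s) of y with (x + 6)
  => ( z + ( x + 7 ) ) >= 1
stmt 1: y := y * y  -- replace 0 occurrence(s) of y with (y * y)
  => ( z + ( x + 7 ) ) >= 1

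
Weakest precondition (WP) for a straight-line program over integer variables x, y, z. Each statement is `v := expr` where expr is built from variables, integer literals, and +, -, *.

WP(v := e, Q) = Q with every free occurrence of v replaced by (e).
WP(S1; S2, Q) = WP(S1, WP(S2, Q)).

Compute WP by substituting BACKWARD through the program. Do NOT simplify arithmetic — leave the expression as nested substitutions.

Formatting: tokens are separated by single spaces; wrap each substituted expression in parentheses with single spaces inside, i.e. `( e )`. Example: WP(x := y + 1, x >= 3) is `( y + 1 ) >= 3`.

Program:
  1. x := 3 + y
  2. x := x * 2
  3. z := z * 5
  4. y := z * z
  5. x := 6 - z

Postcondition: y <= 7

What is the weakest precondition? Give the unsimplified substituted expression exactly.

Answer: ( ( z * 5 ) * ( z * 5 ) ) <= 7

Derivation:
post: y <= 7
stmt 5: x := 6 - z  -- replace 0 occurrence(s) of x with (6 - z)
  => y <= 7
stmt 4: y := z * z  -- replace 1 occurrence(s) of y with (z * z)
  => ( z * z ) <= 7
stmt 3: z := z * 5  -- replace 2 occurrence(s) of z with (z * 5)
  => ( ( z * 5 ) * ( z * 5 ) ) <= 7
stmt 2: x := x * 2  -- replace 0 occurrence(s) of x with (x * 2)
  => ( ( z * 5 ) * ( z * 5 ) ) <= 7
stmt 1: x := 3 + y  -- replace 0 occurrence(s) of x with (3 + y)
  => ( ( z * 5 ) * ( z * 5 ) ) <= 7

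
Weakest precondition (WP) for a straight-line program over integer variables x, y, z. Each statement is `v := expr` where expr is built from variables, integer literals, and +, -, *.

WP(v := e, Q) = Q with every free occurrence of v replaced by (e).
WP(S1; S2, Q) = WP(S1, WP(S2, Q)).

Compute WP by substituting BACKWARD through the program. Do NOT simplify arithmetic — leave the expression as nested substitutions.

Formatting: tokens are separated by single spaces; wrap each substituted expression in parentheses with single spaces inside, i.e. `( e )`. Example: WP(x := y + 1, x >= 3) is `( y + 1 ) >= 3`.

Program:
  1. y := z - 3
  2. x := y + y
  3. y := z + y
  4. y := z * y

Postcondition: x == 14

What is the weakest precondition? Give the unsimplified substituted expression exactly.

post: x == 14
stmt 4: y := z * y  -- replace 0 occurrence(s) of y with (z * y)
  => x == 14
stmt 3: y := z + y  -- replace 0 occurrence(s) of y with (z + y)
  => x == 14
stmt 2: x := y + y  -- replace 1 occurrence(s) of x with (y + y)
  => ( y + y ) == 14
stmt 1: y := z - 3  -- replace 2 occurrence(s) of y with (z - 3)
  => ( ( z - 3 ) + ( z - 3 ) ) == 14

Answer: ( ( z - 3 ) + ( z - 3 ) ) == 14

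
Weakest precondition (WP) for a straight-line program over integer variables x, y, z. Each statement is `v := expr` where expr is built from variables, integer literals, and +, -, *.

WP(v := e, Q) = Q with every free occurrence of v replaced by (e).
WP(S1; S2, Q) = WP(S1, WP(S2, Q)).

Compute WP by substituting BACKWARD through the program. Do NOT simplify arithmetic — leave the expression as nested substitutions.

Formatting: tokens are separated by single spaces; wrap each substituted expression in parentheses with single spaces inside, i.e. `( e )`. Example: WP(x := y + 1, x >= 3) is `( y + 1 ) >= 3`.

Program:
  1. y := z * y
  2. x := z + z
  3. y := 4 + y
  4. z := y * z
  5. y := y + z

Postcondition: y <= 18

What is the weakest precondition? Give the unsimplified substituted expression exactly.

Answer: ( ( 4 + ( z * y ) ) + ( ( 4 + ( z * y ) ) * z ) ) <= 18

Derivation:
post: y <= 18
stmt 5: y := y + z  -- replace 1 occurrence(s) of y with (y + z)
  => ( y + z ) <= 18
stmt 4: z := y * z  -- replace 1 occurrence(s) of z with (y * z)
  => ( y + ( y * z ) ) <= 18
stmt 3: y := 4 + y  -- replace 2 occurrence(s) of y with (4 + y)
  => ( ( 4 + y ) + ( ( 4 + y ) * z ) ) <= 18
stmt 2: x := z + z  -- replace 0 occurrence(s) of x with (z + z)
  => ( ( 4 + y ) + ( ( 4 + y ) * z ) ) <= 18
stmt 1: y := z * y  -- replace 2 occurrence(s) of y with (z * y)
  => ( ( 4 + ( z * y ) ) + ( ( 4 + ( z * y ) ) * z ) ) <= 18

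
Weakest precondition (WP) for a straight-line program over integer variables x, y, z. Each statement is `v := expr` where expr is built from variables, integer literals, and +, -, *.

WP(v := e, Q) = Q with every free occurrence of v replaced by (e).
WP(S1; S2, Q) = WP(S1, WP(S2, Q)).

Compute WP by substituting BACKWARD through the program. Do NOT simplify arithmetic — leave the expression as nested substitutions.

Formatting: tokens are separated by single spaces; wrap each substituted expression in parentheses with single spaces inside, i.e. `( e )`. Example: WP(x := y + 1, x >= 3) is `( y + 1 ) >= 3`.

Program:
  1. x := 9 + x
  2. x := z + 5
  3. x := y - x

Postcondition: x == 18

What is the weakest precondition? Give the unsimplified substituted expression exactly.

post: x == 18
stmt 3: x := y - x  -- replace 1 occurrence(s) of x with (y - x)
  => ( y - x ) == 18
stmt 2: x := z + 5  -- replace 1 occurrence(s) of x with (z + 5)
  => ( y - ( z + 5 ) ) == 18
stmt 1: x := 9 + x  -- replace 0 occurrence(s) of x with (9 + x)
  => ( y - ( z + 5 ) ) == 18

Answer: ( y - ( z + 5 ) ) == 18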